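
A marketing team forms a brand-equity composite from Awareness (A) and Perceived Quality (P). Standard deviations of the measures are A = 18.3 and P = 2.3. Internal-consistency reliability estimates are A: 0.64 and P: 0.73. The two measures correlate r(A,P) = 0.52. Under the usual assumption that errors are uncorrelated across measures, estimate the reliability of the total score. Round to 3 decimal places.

Var(A+P) = 18.3² + 2.3² + 2·[18.3·2.3·0.52] = 340.18 + 43.7736 = 383.954.
Under uncorrelated errors the observed covariances equal the true-score covariances, so only the own-variance terms attenuate.
True-score variance = [18.3²·0.64 + 2.3²·0.73] + 43.7736 = 218.191 + 43.7736 = 261.965.
Reliability = 261.965 / 383.954 = 0.682.

0.682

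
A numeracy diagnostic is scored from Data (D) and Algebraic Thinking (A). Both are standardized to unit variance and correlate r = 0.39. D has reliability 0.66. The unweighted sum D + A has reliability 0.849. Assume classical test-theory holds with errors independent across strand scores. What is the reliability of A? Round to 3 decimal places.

Var(D+A) = 2 + 2·0.39 = 2.780.
True-score variance = ρ_D + ρ_A + 2·0.39, so 0.849 = (0.66 + ρ_A + 0.78) / 2.780.
ρ_A = 0.849·2.780 − 0.66 − 0.78 = 0.920.

0.920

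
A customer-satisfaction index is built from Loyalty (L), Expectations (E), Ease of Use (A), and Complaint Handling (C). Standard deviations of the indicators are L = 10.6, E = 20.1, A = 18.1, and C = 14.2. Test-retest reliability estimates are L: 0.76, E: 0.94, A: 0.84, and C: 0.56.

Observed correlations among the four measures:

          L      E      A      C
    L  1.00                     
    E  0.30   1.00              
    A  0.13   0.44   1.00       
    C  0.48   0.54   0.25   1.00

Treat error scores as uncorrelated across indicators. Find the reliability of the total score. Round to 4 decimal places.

0.9095

Var(L+E+A+C) = 10.6² + 20.1² + 18.1² + 14.2² + 2·[10.6·20.1·0.30 + 10.6·18.1·0.13 + 10.6·14.2·0.48 + 20.1·18.1·0.44 + 20.1·14.2·0.54 + 18.1·14.2·0.25] = 1045.62 + 1079.14 = 2124.76.
With uncorrelated errors the cross-covariances are all true-score covariance, so they carry over unchanged; only the diagonal terms shrink to ρᵢσᵢ².
True-score variance = [10.6²·0.76 + 20.1²·0.94 + 18.1²·0.84 + 14.2²·0.56] + 1079.14 = 853.274 + 1079.14 = 1932.41.
Reliability = 1932.41 / 2124.76 = 0.9095.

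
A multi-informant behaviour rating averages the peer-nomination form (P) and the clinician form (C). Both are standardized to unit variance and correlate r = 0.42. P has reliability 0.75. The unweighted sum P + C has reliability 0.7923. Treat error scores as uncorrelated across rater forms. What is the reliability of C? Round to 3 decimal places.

0.660

Var(P+C) = 2 + 2·0.42 = 2.840.
True-score variance = ρ_P + ρ_C + 2·0.42, so 0.7923 = (0.75 + ρ_C + 0.84) / 2.840.
ρ_C = 0.7923·2.840 − 0.75 − 0.84 = 0.660.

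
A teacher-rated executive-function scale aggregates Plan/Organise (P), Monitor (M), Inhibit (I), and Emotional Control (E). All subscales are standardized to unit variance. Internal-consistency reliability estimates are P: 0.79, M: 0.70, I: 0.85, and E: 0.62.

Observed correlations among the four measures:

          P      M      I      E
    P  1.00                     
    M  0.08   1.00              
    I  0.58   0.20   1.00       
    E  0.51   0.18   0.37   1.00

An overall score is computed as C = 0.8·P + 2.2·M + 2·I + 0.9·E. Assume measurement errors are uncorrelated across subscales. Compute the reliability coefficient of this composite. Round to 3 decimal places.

Var(C) = 0.8² + 2.2² + 2² + 0.9² + 2·[1.76·0.08 + 1.6·0.58 + 0.72·0.51 + 4.4·0.20 + 1.98·0.18 + 1.8·0.37] = 10.29 + 6.6768 = 16.9668.
Under uncorrelated errors the observed covariances equal the true-score covariances, so only the own-variance terms attenuate.
True-score variance = [0.8²·0.79 + 2.2²·0.70 + 2²·0.85 + 0.9²·0.62] + 6.6768 = 7.7958 + 6.6768 = 14.4726.
Reliability = 14.4726 / 16.9668 = 0.853.

0.853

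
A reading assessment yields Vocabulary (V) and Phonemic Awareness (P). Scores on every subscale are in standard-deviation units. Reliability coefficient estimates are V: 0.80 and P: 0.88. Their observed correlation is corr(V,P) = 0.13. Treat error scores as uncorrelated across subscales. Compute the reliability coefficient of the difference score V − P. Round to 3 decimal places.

0.816

Var(V−P) = 1 + 1 − 2·0.13 = 2 − 0.26 = 1.74.
Because errors are independent across components, Cov(Tᵢ,Tⱼ) = Cov(Xᵢ,Xⱼ); the off-diagonal part of the true-score variance is the same as above.
True-score variance = [0.80 + 0.88] − 0.26 = 1.68 − 0.26 = 1.42.
Reliability = 1.42 / 1.74 = 0.816.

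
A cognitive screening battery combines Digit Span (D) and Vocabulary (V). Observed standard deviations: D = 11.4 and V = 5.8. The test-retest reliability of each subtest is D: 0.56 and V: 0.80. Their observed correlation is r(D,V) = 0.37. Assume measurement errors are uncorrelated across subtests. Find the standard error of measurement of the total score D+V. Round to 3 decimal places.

Var(total) = 163.6 + 48.9288 = 212.529.
True-score variance = 99.6896 + 48.9288 = 148.618, so reliability = 0.6993.
Error variance = 212.529 − 148.618 = 63.9104; SEM = √63.9104 = 7.994.

7.994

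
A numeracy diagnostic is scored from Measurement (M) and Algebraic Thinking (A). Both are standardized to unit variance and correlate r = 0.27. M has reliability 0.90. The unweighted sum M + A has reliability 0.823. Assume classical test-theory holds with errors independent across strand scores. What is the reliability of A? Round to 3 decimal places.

Var(M+A) = 2 + 2·0.27 = 2.540.
True-score variance = ρ_M + ρ_A + 2·0.27, so 0.823 = (0.90 + ρ_A + 0.54) / 2.540.
ρ_A = 0.823·2.540 − 0.90 − 0.54 = 0.650.

0.650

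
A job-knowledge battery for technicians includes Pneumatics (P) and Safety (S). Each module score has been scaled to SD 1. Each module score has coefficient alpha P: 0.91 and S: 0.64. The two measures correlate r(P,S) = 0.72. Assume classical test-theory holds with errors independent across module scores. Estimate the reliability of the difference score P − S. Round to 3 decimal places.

0.196

Var(P−S) = 1 + 1 − 2·0.72 = 2 − 1.44 = 0.56.
With uncorrelated errors the cross-covariances are all true-score covariance, so they carry over unchanged; only the diagonal terms shrink to ρᵢσᵢ².
True-score variance = [0.91 + 0.64] − 1.44 = 1.55 − 1.44 = 0.11.
Reliability = 0.11 / 0.56 = 0.196.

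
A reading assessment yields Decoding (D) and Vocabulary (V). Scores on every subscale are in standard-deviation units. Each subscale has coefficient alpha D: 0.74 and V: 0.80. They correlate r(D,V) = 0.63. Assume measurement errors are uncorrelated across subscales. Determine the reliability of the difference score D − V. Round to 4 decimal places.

Var(D−V) = 1 + 1 − 2·0.63 = 2 − 1.26 = 0.74.
Because errors are independent across components, Cov(Tᵢ,Tⱼ) = Cov(Xᵢ,Xⱼ); the off-diagonal part of the true-score variance is the same as above.
True-score variance = [0.74 + 0.80] − 1.26 = 1.54 − 1.26 = 0.28.
Reliability = 0.28 / 0.74 = 0.3784.

0.3784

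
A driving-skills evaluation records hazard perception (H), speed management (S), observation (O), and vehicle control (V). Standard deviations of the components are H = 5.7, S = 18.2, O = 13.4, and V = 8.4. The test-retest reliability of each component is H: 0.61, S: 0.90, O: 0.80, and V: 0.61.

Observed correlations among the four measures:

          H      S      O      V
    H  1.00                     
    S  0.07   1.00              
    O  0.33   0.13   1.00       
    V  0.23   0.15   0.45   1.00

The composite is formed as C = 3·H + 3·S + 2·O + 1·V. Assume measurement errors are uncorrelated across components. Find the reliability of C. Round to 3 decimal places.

Var(C) = 3²·5.7² + 3²·18.2² + 2²·13.4² + 8.4² + 2·[9·5.7·18.2·0.07 + 6·5.7·13.4·0.33 + 3·5.7·8.4·0.23 + 6·18.2·13.4·0.13 + 3·18.2·8.4·0.15 + 2·13.4·8.4·0.45] = 4062.37 + 1219.9 = 5282.27.
Because errors are independent across components, Cov(Tᵢ,Tⱼ) = Cov(Xᵢ,Xⱼ); the off-diagonal part of the true-score variance is the same as above.
True-score variance = [3²·5.7²·0.61 + 3²·18.2²·0.90 + 2²·13.4²·0.80 + 8.4²·0.61] + 1219.9 = 3479.05 + 1219.9 = 4698.95.
Reliability = 4698.95 / 5282.27 = 0.890.

0.890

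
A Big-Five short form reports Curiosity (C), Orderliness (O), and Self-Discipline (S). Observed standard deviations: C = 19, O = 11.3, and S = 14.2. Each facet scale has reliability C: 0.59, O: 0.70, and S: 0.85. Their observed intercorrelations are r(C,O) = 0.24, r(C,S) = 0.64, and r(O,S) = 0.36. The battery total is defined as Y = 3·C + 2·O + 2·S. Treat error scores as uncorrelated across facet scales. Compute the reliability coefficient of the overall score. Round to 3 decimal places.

Var(Y) = 3²·19² + 2²·11.3² + 2²·14.2² + 2·[6·19·11.3·0.24 + 6·19·14.2·0.64 + 4·11.3·14.2·0.36] = 4566.32 + 3152.52 = 7718.84.
Because errors are independent across components, Cov(Tᵢ,Tⱼ) = Cov(Xᵢ,Xⱼ); the off-diagonal part of the true-score variance is the same as above.
True-score variance = [3²·19²·0.59 + 2²·11.3²·0.70 + 2²·14.2²·0.85] + 3152.52 = 2960.02 + 3152.52 = 6112.54.
Reliability = 6112.54 / 7718.84 = 0.792.

0.792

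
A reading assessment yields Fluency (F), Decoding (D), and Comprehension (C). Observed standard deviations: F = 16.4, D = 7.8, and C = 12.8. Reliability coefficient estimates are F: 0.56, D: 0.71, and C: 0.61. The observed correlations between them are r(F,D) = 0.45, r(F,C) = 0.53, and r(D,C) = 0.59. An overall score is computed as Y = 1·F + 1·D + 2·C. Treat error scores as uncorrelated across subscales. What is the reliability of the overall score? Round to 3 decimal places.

0.780

Var(Y) = 16.4² + 7.8² + 2²·12.8² + 2·[16.4·7.8·0.45 + 2·16.4·12.8·0.53 + 2·7.8·12.8·0.59] = 985.16 + 795.781 = 1780.94.
Under uncorrelated errors the observed covariances equal the true-score covariances, so only the own-variance terms attenuate.
True-score variance = [16.4²·0.56 + 7.8²·0.71 + 2²·12.8²·0.61] + 795.781 = 593.584 + 795.781 = 1389.36.
Reliability = 1389.36 / 1780.94 = 0.780.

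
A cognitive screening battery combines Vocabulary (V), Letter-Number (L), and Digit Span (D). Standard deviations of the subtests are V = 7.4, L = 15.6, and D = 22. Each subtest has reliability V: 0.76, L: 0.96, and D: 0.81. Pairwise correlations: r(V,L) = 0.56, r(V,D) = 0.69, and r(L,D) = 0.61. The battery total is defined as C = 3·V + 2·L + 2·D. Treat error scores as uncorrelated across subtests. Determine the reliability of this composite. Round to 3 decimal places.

0.927

Var(C) = 3²·7.4² + 2²·15.6² + 2²·22² + 2·[6·7.4·15.6·0.56 + 6·7.4·22·0.69 + 4·15.6·22·0.61] = 3402.28 + 3798.56 = 7200.84.
Under uncorrelated errors the observed covariances equal the true-score covariances, so only the own-variance terms attenuate.
True-score variance = [3²·7.4²·0.76 + 2²·15.6²·0.96 + 2²·22²·0.81] + 3798.56 = 2877.22 + 3798.56 = 6675.78.
Reliability = 6675.78 / 7200.84 = 0.927.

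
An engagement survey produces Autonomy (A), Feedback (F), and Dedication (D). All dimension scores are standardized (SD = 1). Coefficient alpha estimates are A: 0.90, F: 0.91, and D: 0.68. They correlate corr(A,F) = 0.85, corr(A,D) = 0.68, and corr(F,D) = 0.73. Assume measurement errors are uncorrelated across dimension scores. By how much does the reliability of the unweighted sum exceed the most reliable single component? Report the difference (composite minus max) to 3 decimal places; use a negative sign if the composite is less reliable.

0.022

Var(sum) = 3 + 4.52 = 7.52; true-score variance = 2.49 + 4.52 = 7.01; composite reliability = 0.9322.
Max component reliability = 0.9100.
Difference = 0.9322 − 0.9100 = 0.022.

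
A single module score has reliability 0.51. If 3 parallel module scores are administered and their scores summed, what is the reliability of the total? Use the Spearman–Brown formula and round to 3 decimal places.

ρ_k = kρ / (1 + (k−1)ρ) = 3·0.51 / (1 + 2·0.51) = 1.530 / 2.020 = 0.757.

0.757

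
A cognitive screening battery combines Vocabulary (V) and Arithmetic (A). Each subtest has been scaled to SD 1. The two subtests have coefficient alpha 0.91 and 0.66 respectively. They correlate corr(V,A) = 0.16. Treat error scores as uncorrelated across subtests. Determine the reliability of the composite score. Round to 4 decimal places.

0.8147

Var(V+A) = 2 + 2·[0.16] = 2 + 0.32 = 2.32.
Under uncorrelated errors the observed covariances equal the true-score covariances, so only the own-variance terms attenuate.
True-score variance = [0.91 + 0.66] + 0.32 = 1.57 + 0.32 = 1.89.
Reliability = 1.89 / 2.32 = 0.8147.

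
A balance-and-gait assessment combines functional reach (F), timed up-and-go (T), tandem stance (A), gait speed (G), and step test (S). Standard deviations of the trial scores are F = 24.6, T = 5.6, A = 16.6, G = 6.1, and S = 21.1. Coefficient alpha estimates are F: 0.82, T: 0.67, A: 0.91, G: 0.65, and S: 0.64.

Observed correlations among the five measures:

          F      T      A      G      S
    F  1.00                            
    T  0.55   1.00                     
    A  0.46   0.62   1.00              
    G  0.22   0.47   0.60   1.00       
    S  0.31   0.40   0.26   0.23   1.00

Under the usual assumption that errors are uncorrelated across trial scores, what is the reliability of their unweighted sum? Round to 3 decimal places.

0.891

Var(F+T+A+G+S) = 24.6² + 5.6² + 16.6² + 6.1² + 21.1² + 2·[24.6·5.6·0.55 + 24.6·16.6·0.46 + 24.6·6.1·0.22 + 24.6·21.1·0.31 + 5.6·16.6·0.62 + 5.6·6.1·0.47 + 5.6·21.1·0.40 + 16.6·6.1·0.60 + 16.6·21.1·0.26 + 6.1·21.1·0.23] = 1394.5 + 1519.83 = 2914.33.
Under uncorrelated errors the observed covariances equal the true-score covariances, so only the own-variance terms attenuate.
True-score variance = [24.6²·0.82 + 5.6²·0.67 + 16.6²·0.91 + 6.1²·0.65 + 21.1²·0.64] + 1519.83 = 1077.12 + 1519.83 = 2596.96.
Reliability = 2596.96 / 2914.33 = 0.891.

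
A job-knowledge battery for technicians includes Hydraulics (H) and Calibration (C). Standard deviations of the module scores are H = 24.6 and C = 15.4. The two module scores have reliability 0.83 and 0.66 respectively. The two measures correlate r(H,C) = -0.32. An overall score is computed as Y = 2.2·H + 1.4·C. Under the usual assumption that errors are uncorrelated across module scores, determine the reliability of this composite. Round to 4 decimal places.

Var(Y) = 2.2²·24.6² + 1.4²·15.4² + 2·[3.08·24.6·15.4·(-0.32)] = 3393.81 − 746.769 = 2647.04.
With uncorrelated errors the cross-covariances are all true-score covariance, so they carry over unchanged; only the diagonal terms shrink to ρᵢσᵢ².
True-score variance = [2.2²·24.6²·0.83 + 1.4²·15.4²·0.66] − 746.769 = 2737.84 − 746.769 = 1991.07.
Reliability = 1991.07 / 2647.04 = 0.7522.

0.7522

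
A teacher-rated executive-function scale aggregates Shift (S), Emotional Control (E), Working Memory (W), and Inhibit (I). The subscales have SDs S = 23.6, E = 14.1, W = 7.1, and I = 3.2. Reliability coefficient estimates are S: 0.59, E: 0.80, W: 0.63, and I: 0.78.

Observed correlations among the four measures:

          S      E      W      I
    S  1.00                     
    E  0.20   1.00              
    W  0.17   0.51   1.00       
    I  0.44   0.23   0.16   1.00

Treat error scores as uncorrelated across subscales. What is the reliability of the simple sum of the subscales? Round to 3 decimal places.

Var(S+E+W+I) = 23.6² + 14.1² + 7.1² + 3.2² + 2·[23.6·14.1·0.20 + 23.6·7.1·0.17 + 23.6·3.2·0.44 + 14.1·7.1·0.51 + 14.1·3.2·0.23 + 7.1·3.2·0.16] = 816.42 + 386.67 = 1203.09.
With uncorrelated errors the cross-covariances are all true-score covariance, so they carry over unchanged; only the diagonal terms shrink to ρᵢσᵢ².
True-score variance = [23.6²·0.59 + 14.1²·0.80 + 7.1²·0.63 + 3.2²·0.78] + 386.67 = 527.4 + 386.67 = 914.07.
Reliability = 914.07 / 1203.09 = 0.760.

0.760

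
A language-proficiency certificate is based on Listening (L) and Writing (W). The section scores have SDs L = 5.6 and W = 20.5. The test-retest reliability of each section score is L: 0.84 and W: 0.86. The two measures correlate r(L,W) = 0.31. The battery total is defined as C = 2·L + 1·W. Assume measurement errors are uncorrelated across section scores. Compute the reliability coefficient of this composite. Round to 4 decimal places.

Var(C) = 2²·5.6² + 20.5² + 2·[2·5.6·20.5·0.31] = 545.69 + 142.352 = 688.042.
Because errors are independent across components, Cov(Tᵢ,Tⱼ) = Cov(Xᵢ,Xⱼ); the off-diagonal part of the true-score variance is the same as above.
True-score variance = [2²·5.6²·0.84 + 20.5²·0.86] + 142.352 = 466.785 + 142.352 = 609.137.
Reliability = 609.137 / 688.042 = 0.8853.

0.8853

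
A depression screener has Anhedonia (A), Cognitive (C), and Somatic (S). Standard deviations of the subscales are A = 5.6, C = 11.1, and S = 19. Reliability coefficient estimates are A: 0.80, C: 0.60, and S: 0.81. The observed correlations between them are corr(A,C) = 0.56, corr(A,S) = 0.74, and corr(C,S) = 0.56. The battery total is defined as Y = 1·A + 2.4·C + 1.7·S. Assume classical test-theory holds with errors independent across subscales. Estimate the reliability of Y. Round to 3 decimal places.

Var(Y) = 5.6² + 2.4²·11.1² + 1.7²·19² + 2·[2.4·5.6·11.1·0.56 + 1.7·5.6·19·0.74 + 4.08·11.1·19·0.56] = 1784.34 + 1398.52 = 3182.86.
Because errors are independent across components, Cov(Tᵢ,Tⱼ) = Cov(Xᵢ,Xⱼ); the off-diagonal part of the true-score variance is the same as above.
True-score variance = [5.6²·0.80 + 2.4²·11.1²·0.60 + 1.7²·19²·0.81] + 1398.52 = 1295.97 + 1398.52 = 2694.48.
Reliability = 2694.48 / 3182.86 = 0.847.

0.847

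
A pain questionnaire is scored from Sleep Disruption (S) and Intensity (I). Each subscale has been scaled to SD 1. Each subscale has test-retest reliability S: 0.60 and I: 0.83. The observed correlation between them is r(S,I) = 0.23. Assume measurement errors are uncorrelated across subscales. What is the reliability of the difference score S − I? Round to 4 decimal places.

Var(S−I) = 1 + 1 − 2·0.23 = 2 − 0.46 = 1.54.
Because errors are independent across components, Cov(Tᵢ,Tⱼ) = Cov(Xᵢ,Xⱼ); the off-diagonal part of the true-score variance is the same as above.
True-score variance = [0.60 + 0.83] − 0.46 = 1.43 − 0.46 = 0.97.
Reliability = 0.97 / 1.54 = 0.6299.

0.6299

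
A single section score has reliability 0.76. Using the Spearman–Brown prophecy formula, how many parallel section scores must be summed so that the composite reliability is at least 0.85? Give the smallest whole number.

2

k ≥ ρ*(1−ρ₁)/(ρ₁(1−ρ*)) = 0.85·0.24 / (0.76·0.15) = 1.789.
Smallest integer k = 2.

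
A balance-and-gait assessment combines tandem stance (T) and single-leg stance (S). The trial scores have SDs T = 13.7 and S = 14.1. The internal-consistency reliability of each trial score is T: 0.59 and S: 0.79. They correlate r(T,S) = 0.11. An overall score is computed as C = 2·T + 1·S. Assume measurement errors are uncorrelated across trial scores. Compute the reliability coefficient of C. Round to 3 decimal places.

0.662

Var(C) = 2²·13.7² + 14.1² + 2·[2·13.7·14.1·0.11] = 949.57 + 84.9948 = 1034.56.
With uncorrelated errors the cross-covariances are all true-score covariance, so they carry over unchanged; only the diagonal terms shrink to ρᵢσᵢ².
True-score variance = [2²·13.7²·0.59 + 14.1²·0.79] + 84.9948 = 600.008 + 84.9948 = 685.003.
Reliability = 685.003 / 1034.56 = 0.662.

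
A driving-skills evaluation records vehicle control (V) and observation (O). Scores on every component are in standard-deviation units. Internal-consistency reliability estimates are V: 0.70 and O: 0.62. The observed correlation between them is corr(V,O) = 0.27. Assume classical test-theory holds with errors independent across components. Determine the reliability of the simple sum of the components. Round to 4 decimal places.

Var(V+O) = 2 + 2·[0.27] = 2 + 0.54 = 2.54.
Under uncorrelated errors the observed covariances equal the true-score covariances, so only the own-variance terms attenuate.
True-score variance = [0.70 + 0.62] + 0.54 = 1.32 + 0.54 = 1.86.
Reliability = 1.86 / 2.54 = 0.7323.

0.7323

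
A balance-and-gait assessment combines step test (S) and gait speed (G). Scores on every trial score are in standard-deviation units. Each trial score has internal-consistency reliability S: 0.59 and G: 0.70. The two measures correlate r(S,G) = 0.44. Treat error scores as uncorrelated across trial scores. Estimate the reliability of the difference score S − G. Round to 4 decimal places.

0.3661

Var(S−G) = 1 + 1 − 2·0.44 = 2 − 0.88 = 1.12.
Because errors are independent across components, Cov(Tᵢ,Tⱼ) = Cov(Xᵢ,Xⱼ); the off-diagonal part of the true-score variance is the same as above.
True-score variance = [0.59 + 0.70] − 0.88 = 1.29 − 0.88 = 0.41.
Reliability = 0.41 / 1.12 = 0.3661.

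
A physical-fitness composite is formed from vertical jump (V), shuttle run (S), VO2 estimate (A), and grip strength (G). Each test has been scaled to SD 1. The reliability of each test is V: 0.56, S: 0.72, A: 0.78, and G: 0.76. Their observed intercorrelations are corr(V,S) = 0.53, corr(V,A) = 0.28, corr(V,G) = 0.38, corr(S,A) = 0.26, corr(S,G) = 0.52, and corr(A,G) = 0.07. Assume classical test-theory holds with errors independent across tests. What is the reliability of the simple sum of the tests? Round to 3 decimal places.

Var(V+S+A+G) = 4 + 2·[0.53 + 0.28 + 0.38 + 0.26 + 0.52 + 0.07] = 4 + 4.08 = 8.08.
Because errors are independent across components, Cov(Tᵢ,Tⱼ) = Cov(Xᵢ,Xⱼ); the off-diagonal part of the true-score variance is the same as above.
True-score variance = [0.56 + 0.72 + 0.78 + 0.76] + 4.08 = 2.82 + 4.08 = 6.9.
Reliability = 6.9 / 8.08 = 0.854.

0.854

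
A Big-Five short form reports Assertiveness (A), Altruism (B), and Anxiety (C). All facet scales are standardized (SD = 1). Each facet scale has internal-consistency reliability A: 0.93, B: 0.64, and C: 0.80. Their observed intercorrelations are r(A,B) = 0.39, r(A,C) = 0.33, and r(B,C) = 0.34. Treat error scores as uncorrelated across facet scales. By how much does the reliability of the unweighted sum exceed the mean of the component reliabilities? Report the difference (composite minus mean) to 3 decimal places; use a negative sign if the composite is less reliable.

Var(sum) = 3 + 2.12 = 5.12; true-score variance = 2.37 + 2.12 = 4.49; composite reliability = 0.8770.
Mean component reliability = 0.7900.
Difference = 0.8770 − 0.7900 = 0.087.

0.087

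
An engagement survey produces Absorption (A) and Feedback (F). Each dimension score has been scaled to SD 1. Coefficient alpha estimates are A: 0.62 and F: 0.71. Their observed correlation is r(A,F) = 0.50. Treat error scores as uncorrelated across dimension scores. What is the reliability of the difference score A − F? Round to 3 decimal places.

Var(A−F) = 1 + 1 − 2·0.50 = 2 − 1 = 1.
With uncorrelated errors the cross-covariances are all true-score covariance, so they carry over unchanged; only the diagonal terms shrink to ρᵢσᵢ².
True-score variance = [0.62 + 0.71] − 1 = 1.33 − 1 = 0.33.
Reliability = 0.33 / 1 = 0.330.

0.330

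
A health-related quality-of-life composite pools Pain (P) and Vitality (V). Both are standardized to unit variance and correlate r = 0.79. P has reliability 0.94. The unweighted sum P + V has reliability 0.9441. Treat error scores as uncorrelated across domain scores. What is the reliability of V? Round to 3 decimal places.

Var(P+V) = 2 + 2·0.79 = 3.580.
True-score variance = ρ_P + ρ_V + 2·0.79, so 0.9441 = (0.94 + ρ_V + 1.58) / 3.580.
ρ_V = 0.9441·3.580 − 0.94 − 1.58 = 0.860.

0.860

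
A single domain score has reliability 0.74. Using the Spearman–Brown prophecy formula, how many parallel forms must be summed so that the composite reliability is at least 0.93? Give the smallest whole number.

k ≥ ρ*(1−ρ₁)/(ρ₁(1−ρ*)) = 0.93·0.26 / (0.74·0.07) = 4.668.
Smallest integer k = 5.

5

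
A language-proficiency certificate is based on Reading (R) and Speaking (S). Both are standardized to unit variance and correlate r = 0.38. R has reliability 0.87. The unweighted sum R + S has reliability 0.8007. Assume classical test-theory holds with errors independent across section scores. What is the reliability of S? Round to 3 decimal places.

Var(R+S) = 2 + 2·0.38 = 2.760.
True-score variance = ρ_R + ρ_S + 2·0.38, so 0.8007 = (0.87 + ρ_S + 0.76) / 2.760.
ρ_S = 0.8007·2.760 − 0.87 − 0.76 = 0.580.

0.580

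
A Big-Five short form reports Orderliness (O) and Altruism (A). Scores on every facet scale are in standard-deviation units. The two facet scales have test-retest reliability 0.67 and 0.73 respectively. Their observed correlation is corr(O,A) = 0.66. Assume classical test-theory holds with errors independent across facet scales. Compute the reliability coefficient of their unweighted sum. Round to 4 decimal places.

Var(O+A) = 2 + 2·[0.66] = 2 + 1.32 = 3.32.
Under uncorrelated errors the observed covariances equal the true-score covariances, so only the own-variance terms attenuate.
True-score variance = [0.67 + 0.73] + 1.32 = 1.4 + 1.32 = 2.72.
Reliability = 2.72 / 3.32 = 0.8193.

0.8193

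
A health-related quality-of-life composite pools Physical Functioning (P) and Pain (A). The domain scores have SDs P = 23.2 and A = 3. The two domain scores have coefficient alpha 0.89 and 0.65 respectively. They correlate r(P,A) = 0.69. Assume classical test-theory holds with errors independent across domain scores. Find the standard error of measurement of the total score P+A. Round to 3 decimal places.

7.897

Var(total) = 547.24 + 96.048 = 643.288.
True-score variance = 484.884 + 96.048 = 580.932, so reliability = 0.9031.
Error variance = 643.288 − 580.932 = 62.3564; SEM = √62.3564 = 7.897.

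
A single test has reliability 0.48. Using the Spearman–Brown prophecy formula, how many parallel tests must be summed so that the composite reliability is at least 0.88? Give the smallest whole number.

k ≥ ρ*(1−ρ₁)/(ρ₁(1−ρ*)) = 0.88·0.52 / (0.48·0.12) = 7.944.
Smallest integer k = 8.

8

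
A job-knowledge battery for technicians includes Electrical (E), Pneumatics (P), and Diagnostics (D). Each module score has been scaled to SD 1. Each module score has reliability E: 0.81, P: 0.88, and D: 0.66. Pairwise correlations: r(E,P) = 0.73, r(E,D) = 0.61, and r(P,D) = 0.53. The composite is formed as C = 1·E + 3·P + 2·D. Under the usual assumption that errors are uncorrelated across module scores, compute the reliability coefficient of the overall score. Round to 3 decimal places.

0.903

Var(C) = 1 + 3² + 2² + 2·[3·0.73 + 2·0.61 + 6·0.53] = 14 + 13.18 = 27.18.
With uncorrelated errors the cross-covariances are all true-score covariance, so they carry over unchanged; only the diagonal terms shrink to ρᵢσᵢ².
True-score variance = [0.81 + 3²·0.88 + 2²·0.66] + 13.18 = 11.37 + 13.18 = 24.55.
Reliability = 24.55 / 27.18 = 0.903.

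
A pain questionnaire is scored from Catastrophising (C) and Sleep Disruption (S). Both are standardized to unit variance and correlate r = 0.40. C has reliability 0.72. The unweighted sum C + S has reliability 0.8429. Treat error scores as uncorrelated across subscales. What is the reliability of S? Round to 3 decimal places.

0.840

Var(C+S) = 2 + 2·0.40 = 2.800.
True-score variance = ρ_C + ρ_S + 2·0.40, so 0.8429 = (0.72 + ρ_S + 0.80) / 2.800.
ρ_S = 0.8429·2.800 − 0.72 − 0.80 = 0.840.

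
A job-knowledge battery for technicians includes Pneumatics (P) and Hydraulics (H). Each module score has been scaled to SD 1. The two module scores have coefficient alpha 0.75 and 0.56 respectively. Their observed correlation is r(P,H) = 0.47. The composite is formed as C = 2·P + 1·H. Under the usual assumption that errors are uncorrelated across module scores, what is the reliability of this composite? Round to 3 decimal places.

Var(C) = 2² + 1 + 2·[2·0.47] = 5 + 1.88 = 6.88.
With uncorrelated errors the cross-covariances are all true-score covariance, so they carry over unchanged; only the diagonal terms shrink to ρᵢσᵢ².
True-score variance = [2²·0.75 + 0.56] + 1.88 = 3.56 + 1.88 = 5.44.
Reliability = 5.44 / 6.88 = 0.791.

0.791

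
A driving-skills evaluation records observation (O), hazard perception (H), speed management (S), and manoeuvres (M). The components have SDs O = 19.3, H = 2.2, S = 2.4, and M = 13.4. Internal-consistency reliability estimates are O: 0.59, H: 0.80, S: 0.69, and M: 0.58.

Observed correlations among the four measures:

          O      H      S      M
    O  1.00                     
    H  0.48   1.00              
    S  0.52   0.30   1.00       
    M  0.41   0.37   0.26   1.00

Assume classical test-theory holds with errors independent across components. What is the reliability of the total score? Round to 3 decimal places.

Var(O+H+S+M) = 19.3² + 2.2² + 2.4² + 13.4² + 2·[19.3·2.2·0.48 + 19.3·2.4·0.52 + 19.3·13.4·0.41 + 2.2·2.4·0.30 + 2.2·13.4·0.37 + 2.4·13.4·0.26] = 562.65 + 342.709 = 905.359.
With uncorrelated errors the cross-covariances are all true-score covariance, so they carry over unchanged; only the diagonal terms shrink to ρᵢσᵢ².
True-score variance = [19.3²·0.59 + 2.2²·0.80 + 2.4²·0.69 + 13.4²·0.58] + 342.709 = 331.76 + 342.709 = 674.469.
Reliability = 674.469 / 905.359 = 0.745.

0.745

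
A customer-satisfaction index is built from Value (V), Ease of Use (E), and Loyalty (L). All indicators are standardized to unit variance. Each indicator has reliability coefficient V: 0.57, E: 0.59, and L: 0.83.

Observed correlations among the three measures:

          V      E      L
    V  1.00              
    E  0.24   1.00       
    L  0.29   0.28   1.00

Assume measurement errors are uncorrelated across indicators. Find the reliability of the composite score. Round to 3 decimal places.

0.781

Var(V+E+L) = 3 + 2·[0.24 + 0.29 + 0.28] = 3 + 1.62 = 4.62.
With uncorrelated errors the cross-covariances are all true-score covariance, so they carry over unchanged; only the diagonal terms shrink to ρᵢσᵢ².
True-score variance = [0.57 + 0.59 + 0.83] + 1.62 = 1.99 + 1.62 = 3.61.
Reliability = 3.61 / 4.62 = 0.781.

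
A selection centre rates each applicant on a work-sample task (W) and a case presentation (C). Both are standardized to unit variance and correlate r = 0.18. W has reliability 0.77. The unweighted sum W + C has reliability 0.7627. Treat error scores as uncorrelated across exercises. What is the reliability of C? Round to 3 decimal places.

0.670

Var(W+C) = 2 + 2·0.18 = 2.360.
True-score variance = ρ_W + ρ_C + 2·0.18, so 0.7627 = (0.77 + ρ_C + 0.36) / 2.360.
ρ_C = 0.7627·2.360 − 0.77 − 0.36 = 0.670.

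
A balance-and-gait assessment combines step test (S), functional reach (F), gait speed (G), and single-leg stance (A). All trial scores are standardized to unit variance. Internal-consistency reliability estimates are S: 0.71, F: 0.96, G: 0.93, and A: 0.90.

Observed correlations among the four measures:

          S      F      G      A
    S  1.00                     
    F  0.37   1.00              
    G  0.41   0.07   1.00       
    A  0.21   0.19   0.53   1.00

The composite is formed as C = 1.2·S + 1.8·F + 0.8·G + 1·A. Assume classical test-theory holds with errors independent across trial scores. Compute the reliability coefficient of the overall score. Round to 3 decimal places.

Var(C) = 1.2² + 1.8² + 0.8² + 1 + 2·[2.16·0.37 + 0.96·0.41 + 1.2·0.21 + 1.44·0.07 + 1.8·0.19 + 0.8·0.53] = 6.32 + 4.6232 = 10.9432.
Because errors are independent across components, Cov(Tᵢ,Tⱼ) = Cov(Xᵢ,Xⱼ); the off-diagonal part of the true-score variance is the same as above.
True-score variance = [1.2²·0.71 + 1.8²·0.96 + 0.8²·0.93 + 0.90] + 4.6232 = 5.628 + 4.6232 = 10.2512.
Reliability = 10.2512 / 10.9432 = 0.937.

0.937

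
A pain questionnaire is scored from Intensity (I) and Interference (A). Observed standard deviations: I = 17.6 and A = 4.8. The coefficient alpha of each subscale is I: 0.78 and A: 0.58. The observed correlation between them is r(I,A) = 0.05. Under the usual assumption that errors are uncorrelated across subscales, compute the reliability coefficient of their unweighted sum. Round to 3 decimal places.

Var(I+A) = 17.6² + 4.8² + 2·[17.6·4.8·0.05] = 332.8 + 8.448 = 341.248.
Under uncorrelated errors the observed covariances equal the true-score covariances, so only the own-variance terms attenuate.
True-score variance = [17.6²·0.78 + 4.8²·0.58] + 8.448 = 254.976 + 8.448 = 263.424.
Reliability = 263.424 / 341.248 = 0.772.

0.772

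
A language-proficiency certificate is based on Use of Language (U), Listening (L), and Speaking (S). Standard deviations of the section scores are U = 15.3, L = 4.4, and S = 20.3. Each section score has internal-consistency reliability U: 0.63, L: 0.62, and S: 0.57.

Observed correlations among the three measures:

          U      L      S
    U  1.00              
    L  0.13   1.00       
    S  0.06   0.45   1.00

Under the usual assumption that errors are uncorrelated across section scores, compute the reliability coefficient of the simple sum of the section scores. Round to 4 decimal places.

0.6613

Var(U+L+S) = 15.3² + 4.4² + 20.3² + 2·[15.3·4.4·0.13 + 15.3·20.3·0.06 + 4.4·20.3·0.45] = 665.54 + 135.162 = 800.702.
Because errors are independent across components, Cov(Tᵢ,Tⱼ) = Cov(Xᵢ,Xⱼ); the off-diagonal part of the true-score variance is the same as above.
True-score variance = [15.3²·0.63 + 4.4²·0.62 + 20.3²·0.57] + 135.162 = 394.371 + 135.162 = 529.533.
Reliability = 529.533 / 800.702 = 0.6613.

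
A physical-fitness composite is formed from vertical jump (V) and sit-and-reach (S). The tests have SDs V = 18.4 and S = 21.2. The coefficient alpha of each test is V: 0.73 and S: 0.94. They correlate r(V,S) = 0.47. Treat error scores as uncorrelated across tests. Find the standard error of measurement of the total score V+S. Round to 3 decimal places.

Var(total) = 788 + 366.675 = 1154.68.
True-score variance = 669.622 + 366.675 = 1036.3, so reliability = 0.8975.
Error variance = 1154.68 − 1036.3 = 118.378; SEM = √118.378 = 10.880.

10.880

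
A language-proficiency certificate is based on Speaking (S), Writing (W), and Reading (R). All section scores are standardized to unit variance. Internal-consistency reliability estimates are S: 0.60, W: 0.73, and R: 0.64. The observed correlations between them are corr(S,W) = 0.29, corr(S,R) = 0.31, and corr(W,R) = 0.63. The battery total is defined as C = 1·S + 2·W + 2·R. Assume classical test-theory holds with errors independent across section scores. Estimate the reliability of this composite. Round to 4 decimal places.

Var(C) = 1 + 2² + 2² + 2·[2·0.29 + 2·0.31 + 4·0.63] = 9 + 7.44 = 16.44.
Because errors are independent across components, Cov(Tᵢ,Tⱼ) = Cov(Xᵢ,Xⱼ); the off-diagonal part of the true-score variance is the same as above.
True-score variance = [0.60 + 2²·0.73 + 2²·0.64] + 7.44 = 6.08 + 7.44 = 13.52.
Reliability = 13.52 / 16.44 = 0.8224.

0.8224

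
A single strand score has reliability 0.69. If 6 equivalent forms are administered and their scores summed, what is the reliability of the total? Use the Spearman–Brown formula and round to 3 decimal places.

ρ_k = kρ / (1 + (k−1)ρ) = 6·0.69 / (1 + 5·0.69) = 4.140 / 4.450 = 0.930.

0.930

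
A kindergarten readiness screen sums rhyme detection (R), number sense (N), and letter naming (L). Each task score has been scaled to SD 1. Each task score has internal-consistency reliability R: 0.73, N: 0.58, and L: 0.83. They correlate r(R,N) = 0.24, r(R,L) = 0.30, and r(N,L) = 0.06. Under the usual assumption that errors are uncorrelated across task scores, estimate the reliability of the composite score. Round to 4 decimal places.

Var(R+N+L) = 3 + 2·[0.24 + 0.30 + 0.06] = 3 + 1.2 = 4.2.
Because errors are independent across components, Cov(Tᵢ,Tⱼ) = Cov(Xᵢ,Xⱼ); the off-diagonal part of the true-score variance is the same as above.
True-score variance = [0.73 + 0.58 + 0.83] + 1.2 = 2.14 + 1.2 = 3.34.
Reliability = 3.34 / 4.2 = 0.7952.

0.7952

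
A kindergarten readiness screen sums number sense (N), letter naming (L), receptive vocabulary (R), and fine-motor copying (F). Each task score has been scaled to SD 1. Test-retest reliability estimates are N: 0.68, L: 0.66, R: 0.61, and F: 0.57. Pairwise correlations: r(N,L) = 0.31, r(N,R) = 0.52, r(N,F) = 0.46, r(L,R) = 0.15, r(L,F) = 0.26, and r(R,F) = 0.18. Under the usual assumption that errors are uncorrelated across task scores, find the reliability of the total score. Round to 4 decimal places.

Var(N+L+R+F) = 4 + 2·[0.31 + 0.52 + 0.46 + 0.15 + 0.26 + 0.18] = 4 + 3.76 = 7.76.
Because errors are independent across components, Cov(Tᵢ,Tⱼ) = Cov(Xᵢ,Xⱼ); the off-diagonal part of the true-score variance is the same as above.
True-score variance = [0.68 + 0.66 + 0.61 + 0.57] + 3.76 = 2.52 + 3.76 = 6.28.
Reliability = 6.28 / 7.76 = 0.8093.

0.8093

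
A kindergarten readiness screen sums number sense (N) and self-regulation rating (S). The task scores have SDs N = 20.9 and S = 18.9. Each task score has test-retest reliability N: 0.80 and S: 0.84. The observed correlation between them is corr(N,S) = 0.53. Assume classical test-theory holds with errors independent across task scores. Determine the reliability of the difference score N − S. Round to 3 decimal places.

Var(N−S) = 20.9² + 18.9² − 2·20.9·18.9·0.53 = 794.02 − 418.711 = 375.309.
Because errors are independent across components, Cov(Tᵢ,Tⱼ) = Cov(Xᵢ,Xⱼ); the off-diagonal part of the true-score variance is the same as above.
True-score variance = [20.9²·0.80 + 18.9²·0.84] − 418.711 = 649.504 − 418.711 = 230.794.
Reliability = 230.794 / 375.309 = 0.615.

0.615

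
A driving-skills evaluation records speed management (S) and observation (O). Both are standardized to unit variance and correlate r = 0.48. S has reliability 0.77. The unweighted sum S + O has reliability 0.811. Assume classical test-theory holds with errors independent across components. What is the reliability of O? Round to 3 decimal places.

0.671

Var(S+O) = 2 + 2·0.48 = 2.960.
True-score variance = ρ_S + ρ_O + 2·0.48, so 0.811 = (0.77 + ρ_O + 0.96) / 2.960.
ρ_O = 0.811·2.960 − 0.77 − 0.96 = 0.671.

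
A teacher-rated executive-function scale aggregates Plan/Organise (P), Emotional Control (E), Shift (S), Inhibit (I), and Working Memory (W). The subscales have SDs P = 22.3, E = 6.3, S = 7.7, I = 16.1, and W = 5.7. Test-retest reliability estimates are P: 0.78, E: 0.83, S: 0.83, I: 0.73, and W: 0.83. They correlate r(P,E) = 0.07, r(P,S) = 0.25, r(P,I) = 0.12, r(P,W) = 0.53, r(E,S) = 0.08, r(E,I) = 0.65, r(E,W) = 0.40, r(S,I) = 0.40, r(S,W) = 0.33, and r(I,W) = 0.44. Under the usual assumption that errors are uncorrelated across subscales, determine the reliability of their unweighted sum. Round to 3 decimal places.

0.873

Var(P+E+S+I+W) = 22.3² + 6.3² + 7.7² + 16.1² + 5.7² + 2·[22.3·6.3·0.07 + 22.3·7.7·0.25 + 22.3·16.1·0.12 + 22.3·5.7·0.53 + 6.3·7.7·0.08 + 6.3·16.1·0.65 + 6.3·5.7·0.40 + 7.7·16.1·0.40 + 7.7·5.7·0.33 + 16.1·5.7·0.44] = 887.97 + 703.677 = 1591.65.
Under uncorrelated errors the observed covariances equal the true-score covariances, so only the own-variance terms attenuate.
True-score variance = [22.3²·0.78 + 6.3²·0.83 + 7.7²·0.83 + 16.1²·0.73 + 5.7²·0.83] + 703.677 = 686.23 + 703.677 = 1389.91.
Reliability = 1389.91 / 1591.65 = 0.873.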